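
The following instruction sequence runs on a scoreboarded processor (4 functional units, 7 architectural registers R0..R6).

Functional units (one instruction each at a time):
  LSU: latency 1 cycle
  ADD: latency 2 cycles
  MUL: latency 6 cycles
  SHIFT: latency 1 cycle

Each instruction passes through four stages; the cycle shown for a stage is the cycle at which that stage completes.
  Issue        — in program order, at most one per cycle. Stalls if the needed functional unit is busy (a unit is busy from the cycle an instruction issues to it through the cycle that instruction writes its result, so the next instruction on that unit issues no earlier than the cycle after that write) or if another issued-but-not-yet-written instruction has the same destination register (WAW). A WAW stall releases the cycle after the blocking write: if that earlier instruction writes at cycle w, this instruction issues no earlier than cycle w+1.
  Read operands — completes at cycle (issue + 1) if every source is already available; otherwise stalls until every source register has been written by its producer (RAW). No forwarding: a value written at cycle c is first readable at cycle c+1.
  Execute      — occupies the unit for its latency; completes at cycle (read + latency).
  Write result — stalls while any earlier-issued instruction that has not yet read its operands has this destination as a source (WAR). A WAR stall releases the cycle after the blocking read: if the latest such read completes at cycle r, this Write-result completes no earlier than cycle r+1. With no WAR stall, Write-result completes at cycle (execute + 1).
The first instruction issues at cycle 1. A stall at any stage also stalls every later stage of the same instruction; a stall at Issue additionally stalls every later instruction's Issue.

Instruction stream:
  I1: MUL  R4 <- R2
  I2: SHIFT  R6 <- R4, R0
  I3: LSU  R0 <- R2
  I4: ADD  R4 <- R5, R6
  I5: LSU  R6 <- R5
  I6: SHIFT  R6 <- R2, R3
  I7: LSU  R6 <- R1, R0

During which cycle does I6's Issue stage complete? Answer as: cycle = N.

cycle = 17

I1  is:1  ro:2  ex:8  wr:9
I2  is:2  ro:10  ex:11  wr:12  — RAW R4: wait I1 write@9
I3  is:3  ro:4  ex:5  wr:11  — WAR R0: wait I2 read@10
I4  is:10  ro:13  ex:15  wr:16  — WAW R4: wait I1 write@9, RAW R6: wait I2 write@12
I5  is:13  ro:14  ex:15  wr:16  — WAW R6: wait I2 write@12
I6  is:17  ro:18  ex:19  wr:20  — WAW R6: wait I5 write@16
I7  is:21  ro:22  ex:23  wr:24  — WAW R6: wait I6 write@20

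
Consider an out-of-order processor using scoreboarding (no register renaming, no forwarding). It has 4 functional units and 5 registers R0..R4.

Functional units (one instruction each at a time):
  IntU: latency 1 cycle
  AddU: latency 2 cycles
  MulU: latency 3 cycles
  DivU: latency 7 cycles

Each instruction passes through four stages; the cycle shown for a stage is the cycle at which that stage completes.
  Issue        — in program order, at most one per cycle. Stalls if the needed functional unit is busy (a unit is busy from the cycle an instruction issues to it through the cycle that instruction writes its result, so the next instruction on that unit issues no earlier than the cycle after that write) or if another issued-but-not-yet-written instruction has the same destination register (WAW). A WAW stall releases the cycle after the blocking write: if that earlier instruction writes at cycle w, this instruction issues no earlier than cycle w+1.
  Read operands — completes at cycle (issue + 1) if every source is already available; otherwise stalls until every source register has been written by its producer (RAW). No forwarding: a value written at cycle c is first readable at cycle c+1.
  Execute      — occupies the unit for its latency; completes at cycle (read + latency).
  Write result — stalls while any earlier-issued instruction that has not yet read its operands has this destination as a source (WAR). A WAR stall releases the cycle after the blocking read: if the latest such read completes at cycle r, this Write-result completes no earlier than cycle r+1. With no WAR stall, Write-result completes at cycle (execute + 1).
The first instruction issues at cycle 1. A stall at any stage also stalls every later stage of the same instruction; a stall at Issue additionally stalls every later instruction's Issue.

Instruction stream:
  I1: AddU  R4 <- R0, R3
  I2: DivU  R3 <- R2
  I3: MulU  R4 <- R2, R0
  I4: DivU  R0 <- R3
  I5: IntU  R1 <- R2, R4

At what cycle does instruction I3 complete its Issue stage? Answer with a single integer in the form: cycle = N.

cycle = 6

c1: I1 dispatched to AddU
c2: I1 operands ready; I2 dispatched to DivU
c3: I2 operands ready
c4: I1 complete
c5: R4←I1
c6: I3 dispatched to MulU
c7: I3 operands ready
c10: I2 complete; I3 complete
c11: R3←I2; R4←I3
c12: I4 dispatched to DivU
c13: I4 operands ready; I5 dispatched to IntU
c14: I5 operands ready
c15: I5 complete
c16: R1←I5
c20: I4 complete
c21: R0←I4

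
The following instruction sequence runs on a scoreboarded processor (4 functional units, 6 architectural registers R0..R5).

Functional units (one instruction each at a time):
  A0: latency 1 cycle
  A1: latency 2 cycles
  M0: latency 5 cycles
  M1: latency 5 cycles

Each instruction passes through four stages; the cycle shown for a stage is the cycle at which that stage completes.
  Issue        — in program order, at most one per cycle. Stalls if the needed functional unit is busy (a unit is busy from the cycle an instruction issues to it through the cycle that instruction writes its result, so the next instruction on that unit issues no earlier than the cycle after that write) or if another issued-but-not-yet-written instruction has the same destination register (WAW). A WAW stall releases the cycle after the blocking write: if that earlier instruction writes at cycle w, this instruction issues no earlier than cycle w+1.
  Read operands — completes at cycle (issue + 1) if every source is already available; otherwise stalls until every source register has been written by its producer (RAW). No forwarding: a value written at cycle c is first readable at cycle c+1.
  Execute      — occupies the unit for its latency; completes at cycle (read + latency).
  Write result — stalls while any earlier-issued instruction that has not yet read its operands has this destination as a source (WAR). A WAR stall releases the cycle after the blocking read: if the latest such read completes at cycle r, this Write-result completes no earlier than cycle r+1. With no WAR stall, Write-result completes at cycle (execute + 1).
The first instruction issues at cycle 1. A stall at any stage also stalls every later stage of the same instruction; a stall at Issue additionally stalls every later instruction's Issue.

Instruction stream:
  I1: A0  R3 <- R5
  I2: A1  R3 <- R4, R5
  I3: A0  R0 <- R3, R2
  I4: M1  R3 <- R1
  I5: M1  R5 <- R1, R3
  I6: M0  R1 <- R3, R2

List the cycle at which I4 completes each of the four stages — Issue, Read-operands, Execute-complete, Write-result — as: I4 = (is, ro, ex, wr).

I4 = (10, 11, 16, 17)

I1: IS=1 RO=2 EX=3 WR=4
I2: IS=5 RO=6 EX=8 WR=9  [WAW R3: wait I1 write@4]
I3: IS=6 RO=10 EX=11 WR=12  [RAW R3: wait I2 write@9]
I4: IS=10 RO=11 EX=16 WR=17  [WAW R3: wait I2 write@9]
I5: IS=18 RO=19 EX=24 WR=25  [struct: M1 busy until I4 writes@17]
I6: IS=19 RO=20 EX=25 WR=26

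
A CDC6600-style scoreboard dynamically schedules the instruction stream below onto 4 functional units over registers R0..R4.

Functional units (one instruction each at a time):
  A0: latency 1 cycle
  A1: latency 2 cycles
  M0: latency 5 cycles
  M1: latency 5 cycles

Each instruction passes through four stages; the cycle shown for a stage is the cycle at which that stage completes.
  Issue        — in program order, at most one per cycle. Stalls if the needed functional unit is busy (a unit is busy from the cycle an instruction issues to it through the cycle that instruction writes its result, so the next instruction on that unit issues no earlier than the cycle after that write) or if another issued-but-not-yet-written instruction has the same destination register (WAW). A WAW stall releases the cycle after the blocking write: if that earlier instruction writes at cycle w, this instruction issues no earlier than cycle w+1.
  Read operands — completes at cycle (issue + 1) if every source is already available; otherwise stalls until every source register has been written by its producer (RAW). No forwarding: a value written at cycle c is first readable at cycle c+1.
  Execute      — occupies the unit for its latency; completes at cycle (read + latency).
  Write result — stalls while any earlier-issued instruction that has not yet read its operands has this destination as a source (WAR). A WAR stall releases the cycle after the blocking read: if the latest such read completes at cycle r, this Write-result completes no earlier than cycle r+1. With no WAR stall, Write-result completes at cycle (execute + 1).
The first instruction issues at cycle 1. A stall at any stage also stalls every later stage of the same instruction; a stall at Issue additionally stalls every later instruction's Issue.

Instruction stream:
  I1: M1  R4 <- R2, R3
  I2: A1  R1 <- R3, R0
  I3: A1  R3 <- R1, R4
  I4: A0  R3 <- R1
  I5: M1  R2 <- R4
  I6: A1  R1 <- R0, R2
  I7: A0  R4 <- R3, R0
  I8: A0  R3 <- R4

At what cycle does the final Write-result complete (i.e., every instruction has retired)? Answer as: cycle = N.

cycle = 25

I1  is:1  ro:2  ex:7  wr:8
I2  is:2  ro:3  ex:5  wr:6
I3  is:7  ro:9  ex:11  wr:12  — struct: A1 busy until I2 writes@6, RAW R4: wait I1 write@8
I4  is:13  ro:14  ex:15  wr:16  — WAW R3: wait I3 write@12
I5  is:14  ro:15  ex:20  wr:21
I6  is:15  ro:22  ex:24  wr:25  — RAW R2: wait I5 write@21
I7  is:17  ro:18  ex:19  wr:20  — struct: A0 busy until I4 writes@16
I8  is:21  ro:22  ex:23  wr:24  — struct: A0 busy until I7 writes@20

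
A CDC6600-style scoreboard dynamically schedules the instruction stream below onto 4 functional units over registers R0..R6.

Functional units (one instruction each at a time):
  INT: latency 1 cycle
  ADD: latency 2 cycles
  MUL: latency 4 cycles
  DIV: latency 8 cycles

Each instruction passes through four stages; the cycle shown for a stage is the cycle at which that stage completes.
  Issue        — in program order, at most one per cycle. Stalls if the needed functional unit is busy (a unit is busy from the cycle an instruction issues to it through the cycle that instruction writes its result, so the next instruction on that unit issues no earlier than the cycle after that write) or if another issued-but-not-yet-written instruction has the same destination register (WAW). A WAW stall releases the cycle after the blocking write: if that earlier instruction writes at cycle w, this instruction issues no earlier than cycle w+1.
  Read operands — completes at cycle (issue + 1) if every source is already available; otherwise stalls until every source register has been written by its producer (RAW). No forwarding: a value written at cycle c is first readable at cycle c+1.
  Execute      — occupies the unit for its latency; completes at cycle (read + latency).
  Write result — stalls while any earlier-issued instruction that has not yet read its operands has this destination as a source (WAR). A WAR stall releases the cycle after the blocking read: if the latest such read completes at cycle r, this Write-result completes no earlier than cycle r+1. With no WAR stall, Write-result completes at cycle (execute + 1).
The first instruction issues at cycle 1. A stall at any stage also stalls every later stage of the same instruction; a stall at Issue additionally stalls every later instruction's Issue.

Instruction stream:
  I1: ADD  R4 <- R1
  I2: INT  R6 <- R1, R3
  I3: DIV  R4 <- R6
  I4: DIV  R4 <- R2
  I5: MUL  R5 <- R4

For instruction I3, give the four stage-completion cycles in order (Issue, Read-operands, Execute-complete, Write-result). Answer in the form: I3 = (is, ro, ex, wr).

I3 = (6, 7, 15, 16)

I1  is:1  ro:2  ex:4  wr:5
I2  is:2  ro:3  ex:4  wr:5
I3  is:6  ro:7  ex:15  wr:16  — WAW R4: wait I1 write@5
I4  is:17  ro:18  ex:26  wr:27  — struct: DIV busy until I3 writes@16
I5  is:18  ro:28  ex:32  wr:33  — RAW R4: wait I4 write@27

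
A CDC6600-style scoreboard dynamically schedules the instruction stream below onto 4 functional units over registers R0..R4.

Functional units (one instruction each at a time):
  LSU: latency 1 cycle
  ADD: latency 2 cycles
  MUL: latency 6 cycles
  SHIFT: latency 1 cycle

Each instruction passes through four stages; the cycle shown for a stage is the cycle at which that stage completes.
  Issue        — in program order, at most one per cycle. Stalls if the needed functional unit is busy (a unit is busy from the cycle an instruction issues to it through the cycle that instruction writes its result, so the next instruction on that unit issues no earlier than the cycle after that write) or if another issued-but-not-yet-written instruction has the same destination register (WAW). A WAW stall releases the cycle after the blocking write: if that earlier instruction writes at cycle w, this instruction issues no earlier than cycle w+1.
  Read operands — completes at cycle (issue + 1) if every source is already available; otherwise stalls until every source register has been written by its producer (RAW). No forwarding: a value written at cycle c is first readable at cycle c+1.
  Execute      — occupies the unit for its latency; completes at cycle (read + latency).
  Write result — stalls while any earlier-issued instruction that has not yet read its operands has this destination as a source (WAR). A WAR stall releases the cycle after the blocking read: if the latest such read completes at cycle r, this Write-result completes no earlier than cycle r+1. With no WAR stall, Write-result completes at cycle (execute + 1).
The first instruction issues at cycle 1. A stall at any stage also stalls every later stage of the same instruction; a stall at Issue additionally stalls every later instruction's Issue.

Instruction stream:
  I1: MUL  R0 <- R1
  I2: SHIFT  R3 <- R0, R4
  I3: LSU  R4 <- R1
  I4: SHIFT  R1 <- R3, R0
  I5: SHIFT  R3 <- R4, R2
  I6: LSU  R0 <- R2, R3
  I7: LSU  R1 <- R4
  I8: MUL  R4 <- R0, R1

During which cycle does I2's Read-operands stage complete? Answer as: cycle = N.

cycle = 10

t=1  I1 issues→MUL
t=2  I1 reads · I2 issues→SHIFT
t=3  I3 issues→LSU
t=4  I3 reads
t=5  I3 exec-done
t=8  I1 exec-done
t=9  I1 writes R0
t=10  I2 reads
t=11  I2 exec-done · I3 writes R4
t=12  I2 writes R3
t=13  I4 issues→SHIFT
t=14  I4 reads
t=15  I4 exec-done
t=16  I4 writes R1
t=17  I5 issues→SHIFT
t=18  I5 reads · I6 issues→LSU
t=19  I5 exec-done
t=20  I5 writes R3
t=21  I6 reads
t=22  I6 exec-done
t=23  I6 writes R0
t=24  I7 issues→LSU
t=25  I7 reads · I8 issues→MUL
t=26  I7 exec-done
t=27  I7 writes R1
t=28  I8 reads
t=34  I8 exec-done
t=35  I8 writes R4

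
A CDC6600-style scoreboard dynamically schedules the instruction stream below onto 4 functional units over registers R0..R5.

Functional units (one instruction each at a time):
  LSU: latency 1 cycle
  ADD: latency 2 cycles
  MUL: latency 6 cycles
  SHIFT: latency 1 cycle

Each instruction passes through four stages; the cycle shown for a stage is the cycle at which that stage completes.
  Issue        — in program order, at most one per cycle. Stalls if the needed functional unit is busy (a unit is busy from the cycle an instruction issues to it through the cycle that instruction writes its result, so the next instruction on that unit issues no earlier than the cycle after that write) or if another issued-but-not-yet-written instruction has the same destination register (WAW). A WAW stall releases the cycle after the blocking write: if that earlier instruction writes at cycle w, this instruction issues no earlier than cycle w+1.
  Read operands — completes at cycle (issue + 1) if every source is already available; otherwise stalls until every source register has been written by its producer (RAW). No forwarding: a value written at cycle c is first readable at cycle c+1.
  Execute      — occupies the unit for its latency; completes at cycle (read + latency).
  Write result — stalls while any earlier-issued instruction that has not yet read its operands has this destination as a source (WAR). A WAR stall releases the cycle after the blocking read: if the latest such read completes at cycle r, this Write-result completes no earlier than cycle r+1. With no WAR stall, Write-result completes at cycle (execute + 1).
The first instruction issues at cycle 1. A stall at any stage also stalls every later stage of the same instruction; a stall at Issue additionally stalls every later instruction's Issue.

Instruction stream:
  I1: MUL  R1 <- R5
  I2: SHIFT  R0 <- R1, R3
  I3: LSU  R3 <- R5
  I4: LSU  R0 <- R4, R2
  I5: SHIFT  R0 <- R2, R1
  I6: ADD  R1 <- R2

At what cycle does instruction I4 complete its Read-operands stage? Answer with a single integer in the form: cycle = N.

cycle = 14

I1: IS=1 RO=2 EX=8 WR=9
I2: IS=2 RO=10 EX=11 WR=12  [RAW R1: wait I1 write@9]
I3: IS=3 RO=4 EX=5 WR=11  [WAR R3: wait I2 read@10]
I4: IS=13 RO=14 EX=15 WR=16  [WAW R0: wait I2 write@12]
I5: IS=17 RO=18 EX=19 WR=20  [WAW R0: wait I4 write@16]
I6: IS=18 RO=19 EX=21 WR=22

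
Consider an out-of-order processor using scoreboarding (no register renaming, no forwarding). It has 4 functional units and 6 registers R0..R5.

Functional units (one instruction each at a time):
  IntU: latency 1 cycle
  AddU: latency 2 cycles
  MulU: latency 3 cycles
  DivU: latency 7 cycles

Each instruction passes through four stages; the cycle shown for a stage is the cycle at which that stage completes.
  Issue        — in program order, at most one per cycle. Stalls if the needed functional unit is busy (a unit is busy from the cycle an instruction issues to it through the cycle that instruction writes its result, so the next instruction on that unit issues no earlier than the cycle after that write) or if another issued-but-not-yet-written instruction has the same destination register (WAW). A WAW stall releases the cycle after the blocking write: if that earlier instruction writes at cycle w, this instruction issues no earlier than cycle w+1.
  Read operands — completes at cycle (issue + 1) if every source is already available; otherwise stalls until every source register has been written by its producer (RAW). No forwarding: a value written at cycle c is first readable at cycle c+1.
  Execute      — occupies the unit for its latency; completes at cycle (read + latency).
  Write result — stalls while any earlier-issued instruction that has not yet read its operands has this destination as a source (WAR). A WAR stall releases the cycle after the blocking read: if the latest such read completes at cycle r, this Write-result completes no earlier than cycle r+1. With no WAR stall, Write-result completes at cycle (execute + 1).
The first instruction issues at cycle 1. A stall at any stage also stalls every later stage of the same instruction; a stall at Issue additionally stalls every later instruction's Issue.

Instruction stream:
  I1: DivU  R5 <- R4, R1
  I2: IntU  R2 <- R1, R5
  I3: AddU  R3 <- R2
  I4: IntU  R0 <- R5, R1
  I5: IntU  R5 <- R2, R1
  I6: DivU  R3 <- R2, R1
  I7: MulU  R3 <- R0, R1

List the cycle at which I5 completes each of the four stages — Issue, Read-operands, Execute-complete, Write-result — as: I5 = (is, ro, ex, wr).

  I1 | 1 | 2 | 9 | 10
  I2 | 2 | 11 | 12 | 13   RAW R5: wait I1 write@10
  I3 | 3 | 14 | 16 | 17   RAW R2: wait I2 write@13
  I4 | 14 | 15 | 16 | 17   struct: IntU busy until I2 writes@13
  I5 | 18 | 19 | 20 | 21   struct: IntU busy until I4 writes@17
  I6 | 19 | 20 | 27 | 28
  I7 | 29 | 30 | 33 | 34   WAW R3: wait I6 write@28

I5 = (18, 19, 20, 21)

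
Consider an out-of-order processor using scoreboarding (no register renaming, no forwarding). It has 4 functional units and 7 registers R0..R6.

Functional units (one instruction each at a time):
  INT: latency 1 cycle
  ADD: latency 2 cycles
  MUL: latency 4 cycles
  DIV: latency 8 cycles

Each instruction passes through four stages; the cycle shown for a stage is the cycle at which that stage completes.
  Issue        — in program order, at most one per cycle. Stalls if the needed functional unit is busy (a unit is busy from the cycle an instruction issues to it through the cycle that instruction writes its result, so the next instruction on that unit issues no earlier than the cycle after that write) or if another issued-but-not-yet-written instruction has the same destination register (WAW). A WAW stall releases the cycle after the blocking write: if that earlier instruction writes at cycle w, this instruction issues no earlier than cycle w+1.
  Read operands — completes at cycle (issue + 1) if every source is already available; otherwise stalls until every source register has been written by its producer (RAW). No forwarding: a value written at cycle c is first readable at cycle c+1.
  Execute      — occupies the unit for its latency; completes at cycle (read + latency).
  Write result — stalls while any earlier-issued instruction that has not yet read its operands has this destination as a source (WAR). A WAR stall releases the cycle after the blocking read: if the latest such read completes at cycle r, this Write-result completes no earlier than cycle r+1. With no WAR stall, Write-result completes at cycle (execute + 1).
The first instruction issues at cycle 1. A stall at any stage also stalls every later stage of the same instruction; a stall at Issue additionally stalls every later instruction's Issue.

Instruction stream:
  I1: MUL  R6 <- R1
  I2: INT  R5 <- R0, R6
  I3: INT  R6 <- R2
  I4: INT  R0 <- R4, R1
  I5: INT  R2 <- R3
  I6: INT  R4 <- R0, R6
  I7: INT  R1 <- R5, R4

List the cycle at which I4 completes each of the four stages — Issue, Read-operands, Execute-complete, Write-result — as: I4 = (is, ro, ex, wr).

I4 = (15, 16, 17, 18)

1) issue 1, read 2, done 6, write 7
2) issue 2, read 8, done 9, write 10  <RAW R6: wait I1 write@7>
3) issue 11, read 12, done 13, write 14  <struct: INT busy until I2 writes@10>
4) issue 15, read 16, done 17, write 18  <struct: INT busy until I3 writes@14>
5) issue 19, read 20, done 21, write 22  <struct: INT busy until I4 writes@18>
6) issue 23, read 24, done 25, write 26  <struct: INT busy until I5 writes@22>
7) issue 27, read 28, done 29, write 30  <struct: INT busy until I6 writes@26>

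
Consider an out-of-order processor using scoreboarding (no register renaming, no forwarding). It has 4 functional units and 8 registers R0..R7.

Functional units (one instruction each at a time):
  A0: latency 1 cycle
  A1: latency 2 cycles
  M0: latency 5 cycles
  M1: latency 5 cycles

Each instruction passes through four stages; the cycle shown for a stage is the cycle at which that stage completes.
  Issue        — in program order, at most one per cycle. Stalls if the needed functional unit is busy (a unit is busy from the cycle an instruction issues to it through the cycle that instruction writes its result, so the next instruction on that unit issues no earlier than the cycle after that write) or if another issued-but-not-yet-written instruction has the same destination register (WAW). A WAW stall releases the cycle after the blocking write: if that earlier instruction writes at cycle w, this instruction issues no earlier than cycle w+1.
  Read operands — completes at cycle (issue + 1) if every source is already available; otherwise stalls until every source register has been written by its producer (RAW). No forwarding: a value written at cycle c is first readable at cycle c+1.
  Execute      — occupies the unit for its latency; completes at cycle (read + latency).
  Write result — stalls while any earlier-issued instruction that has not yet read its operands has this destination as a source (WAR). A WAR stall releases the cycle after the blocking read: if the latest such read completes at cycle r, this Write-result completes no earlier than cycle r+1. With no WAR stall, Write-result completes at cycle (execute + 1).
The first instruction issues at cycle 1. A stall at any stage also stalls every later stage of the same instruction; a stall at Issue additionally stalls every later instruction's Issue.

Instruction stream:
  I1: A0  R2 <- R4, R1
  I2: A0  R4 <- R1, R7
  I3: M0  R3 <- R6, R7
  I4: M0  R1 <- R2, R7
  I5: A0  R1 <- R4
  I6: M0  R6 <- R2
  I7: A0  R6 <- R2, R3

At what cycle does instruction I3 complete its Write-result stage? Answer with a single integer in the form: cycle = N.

1) issue 1, read 2, done 3, write 4
2) issue 5, read 6, done 7, write 8  <struct: A0 busy until I1 writes@4>
3) issue 6, read 7, done 12, write 13
4) issue 14, read 15, done 20, write 21  <struct: M0 busy until I3 writes@13>
5) issue 22, read 23, done 24, write 25  <WAW R1: wait I4 write@21>
6) issue 23, read 24, done 29, write 30
7) issue 31, read 32, done 33, write 34  <WAW R6: wait I6 write@30>

cycle = 13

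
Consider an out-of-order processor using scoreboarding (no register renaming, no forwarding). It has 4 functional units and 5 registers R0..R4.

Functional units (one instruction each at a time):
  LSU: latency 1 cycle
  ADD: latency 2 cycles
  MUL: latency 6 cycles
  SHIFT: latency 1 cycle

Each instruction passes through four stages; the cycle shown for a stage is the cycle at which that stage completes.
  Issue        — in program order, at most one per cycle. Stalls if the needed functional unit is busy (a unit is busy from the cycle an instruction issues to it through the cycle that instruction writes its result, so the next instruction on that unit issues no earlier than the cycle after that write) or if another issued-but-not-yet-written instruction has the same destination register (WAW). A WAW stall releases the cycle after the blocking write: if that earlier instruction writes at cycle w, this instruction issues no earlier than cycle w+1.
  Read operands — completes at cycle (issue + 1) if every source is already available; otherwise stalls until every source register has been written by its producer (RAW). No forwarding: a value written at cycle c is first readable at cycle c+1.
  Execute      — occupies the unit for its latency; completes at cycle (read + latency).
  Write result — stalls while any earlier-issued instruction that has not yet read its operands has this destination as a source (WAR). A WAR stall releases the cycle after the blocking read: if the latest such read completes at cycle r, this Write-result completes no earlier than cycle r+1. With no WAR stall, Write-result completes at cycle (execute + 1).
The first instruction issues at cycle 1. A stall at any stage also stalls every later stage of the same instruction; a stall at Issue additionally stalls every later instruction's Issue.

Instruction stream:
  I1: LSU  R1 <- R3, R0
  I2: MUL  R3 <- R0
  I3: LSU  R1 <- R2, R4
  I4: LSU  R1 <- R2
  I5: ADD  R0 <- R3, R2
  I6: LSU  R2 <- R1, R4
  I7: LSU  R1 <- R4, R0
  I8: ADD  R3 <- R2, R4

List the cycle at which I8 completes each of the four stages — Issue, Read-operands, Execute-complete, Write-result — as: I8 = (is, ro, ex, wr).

c1: I1→LSU
c2: I1 RO | I2→MUL
c3: I1 EX | I2 RO
c4: I1 WR R1
c5: I3→LSU
c6: I3 RO
c7: I3 EX
c8: I3 WR R1
c9: I2 EX | I4→LSU
c10: I2 WR R3 | I4 RO | I5→ADD
c11: I4 EX | I5 RO
c12: I4 WR R1
c13: I5 EX | I6→LSU
c14: I5 WR R0 | I6 RO
c15: I6 EX
c16: I6 WR R2
c17: I7→LSU
c18: I7 RO | I8→ADD
c19: I7 EX | I8 RO
c20: I7 WR R1
c21: I8 EX
c22: I8 WR R3

I8 = (18, 19, 21, 22)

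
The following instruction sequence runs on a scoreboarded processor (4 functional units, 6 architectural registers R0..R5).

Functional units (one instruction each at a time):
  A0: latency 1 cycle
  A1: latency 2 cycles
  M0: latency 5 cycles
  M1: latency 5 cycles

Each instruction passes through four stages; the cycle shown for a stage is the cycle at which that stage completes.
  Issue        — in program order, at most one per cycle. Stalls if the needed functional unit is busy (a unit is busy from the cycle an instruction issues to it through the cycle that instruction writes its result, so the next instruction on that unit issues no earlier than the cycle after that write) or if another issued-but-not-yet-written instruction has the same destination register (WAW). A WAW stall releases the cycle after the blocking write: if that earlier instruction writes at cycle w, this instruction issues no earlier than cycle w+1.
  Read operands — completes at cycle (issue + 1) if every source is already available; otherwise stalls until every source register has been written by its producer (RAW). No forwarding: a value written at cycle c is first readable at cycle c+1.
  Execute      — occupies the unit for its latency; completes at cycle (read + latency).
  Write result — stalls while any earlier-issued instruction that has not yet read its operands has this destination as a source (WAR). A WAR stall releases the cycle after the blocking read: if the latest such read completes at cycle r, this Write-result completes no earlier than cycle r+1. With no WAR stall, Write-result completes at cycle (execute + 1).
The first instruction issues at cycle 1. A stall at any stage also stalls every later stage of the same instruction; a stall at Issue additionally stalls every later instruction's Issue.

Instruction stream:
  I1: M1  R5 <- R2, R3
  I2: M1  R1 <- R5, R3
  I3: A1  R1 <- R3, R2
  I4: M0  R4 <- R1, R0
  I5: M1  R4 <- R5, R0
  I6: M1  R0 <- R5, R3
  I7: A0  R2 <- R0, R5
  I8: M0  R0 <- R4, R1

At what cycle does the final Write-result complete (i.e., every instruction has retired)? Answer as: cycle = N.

t=1  issue I1 (M1)
t=2  I1 read-ops
t=7  I1 finished on M1
t=8  I1→R5
t=9  issue I2 (M1)
t=10  I2 read-ops
t=15  I2 finished on M1
t=16  I2→R1
t=17  issue I3 (A1)
t=18  I3 read-ops · issue I4 (M0)
t=20  I3 finished on A1
t=21  I3→R1
t=22  I4 read-ops
t=27  I4 finished on M0
t=28  I4→R4
t=29  issue I5 (M1)
t=30  I5 read-ops
t=35  I5 finished on M1
t=36  I5→R4
t=37  issue I6 (M1)
t=38  I6 read-ops · issue I7 (A0)
t=43  I6 finished on M1
t=44  I6→R0
t=45  I7 read-ops · issue I8 (M0)
t=46  I7 finished on A0 · I8 read-ops
t=47  I7→R2
t=51  I8 finished on M0
t=52  I8→R0

cycle = 52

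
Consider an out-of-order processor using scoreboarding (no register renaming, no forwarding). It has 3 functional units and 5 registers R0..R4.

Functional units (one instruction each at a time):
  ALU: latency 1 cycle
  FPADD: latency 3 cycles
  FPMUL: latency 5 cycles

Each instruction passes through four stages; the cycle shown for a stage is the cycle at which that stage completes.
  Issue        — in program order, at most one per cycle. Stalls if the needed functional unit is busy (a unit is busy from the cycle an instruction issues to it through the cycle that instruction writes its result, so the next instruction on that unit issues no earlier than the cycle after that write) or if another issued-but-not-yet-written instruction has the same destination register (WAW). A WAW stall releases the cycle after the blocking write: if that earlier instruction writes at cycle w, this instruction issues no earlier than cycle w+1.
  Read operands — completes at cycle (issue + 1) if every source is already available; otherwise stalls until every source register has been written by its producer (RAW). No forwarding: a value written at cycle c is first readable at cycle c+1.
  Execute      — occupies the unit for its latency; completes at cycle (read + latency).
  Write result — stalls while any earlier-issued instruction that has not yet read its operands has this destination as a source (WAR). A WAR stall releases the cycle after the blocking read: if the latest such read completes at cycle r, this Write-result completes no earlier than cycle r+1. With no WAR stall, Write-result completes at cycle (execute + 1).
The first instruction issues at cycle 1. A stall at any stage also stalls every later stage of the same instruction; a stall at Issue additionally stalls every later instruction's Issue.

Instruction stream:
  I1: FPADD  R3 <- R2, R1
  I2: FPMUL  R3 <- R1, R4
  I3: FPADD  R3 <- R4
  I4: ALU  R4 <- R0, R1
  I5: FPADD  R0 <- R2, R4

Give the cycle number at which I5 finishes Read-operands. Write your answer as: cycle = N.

[1] I1 issues→FPADD
[2] I1 reads
[5] I1 exec-done
[6] I1 writes R3
[7] I2 issues→FPMUL
[8] I2 reads
[13] I2 exec-done
[14] I2 writes R3
[15] I3 issues→FPADD
[16] I3 reads | I4 issues→ALU
[17] I4 reads
[18] I4 exec-done
[19] I3 exec-done | I4 writes R4
[20] I3 writes R3
[21] I5 issues→FPADD
[22] I5 reads
[25] I5 exec-done
[26] I5 writes R0

cycle = 22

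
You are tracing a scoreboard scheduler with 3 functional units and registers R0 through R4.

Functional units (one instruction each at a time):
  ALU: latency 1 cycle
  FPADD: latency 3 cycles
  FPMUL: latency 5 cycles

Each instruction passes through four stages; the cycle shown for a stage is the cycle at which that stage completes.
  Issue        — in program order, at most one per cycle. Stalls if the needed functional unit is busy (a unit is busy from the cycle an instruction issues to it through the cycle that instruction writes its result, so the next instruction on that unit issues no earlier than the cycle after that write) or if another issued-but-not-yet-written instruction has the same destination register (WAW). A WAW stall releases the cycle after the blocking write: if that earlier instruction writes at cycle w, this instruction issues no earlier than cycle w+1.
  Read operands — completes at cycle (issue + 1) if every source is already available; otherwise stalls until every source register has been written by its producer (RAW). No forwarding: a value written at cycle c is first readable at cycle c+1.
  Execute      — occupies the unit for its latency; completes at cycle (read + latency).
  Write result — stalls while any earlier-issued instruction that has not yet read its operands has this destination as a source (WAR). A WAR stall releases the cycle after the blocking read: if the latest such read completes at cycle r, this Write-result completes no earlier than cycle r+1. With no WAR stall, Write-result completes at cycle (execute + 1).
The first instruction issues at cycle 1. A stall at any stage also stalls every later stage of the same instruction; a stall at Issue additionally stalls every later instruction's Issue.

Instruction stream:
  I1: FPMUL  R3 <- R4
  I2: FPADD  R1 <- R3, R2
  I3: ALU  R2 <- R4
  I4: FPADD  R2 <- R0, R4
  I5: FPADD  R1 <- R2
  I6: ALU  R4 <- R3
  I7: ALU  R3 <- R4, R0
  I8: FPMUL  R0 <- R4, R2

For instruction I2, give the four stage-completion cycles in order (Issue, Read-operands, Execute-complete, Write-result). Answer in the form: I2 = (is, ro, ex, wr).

I2 = (2, 9, 12, 13)

c1: issue I1 (FPMUL)
c2: I1 read-ops | issue I2 (FPADD)
c3: issue I3 (ALU)
c4: I3 read-ops
c5: I3 finished on ALU
c7: I1 finished on FPMUL
c8: I1→R3
c9: I2 read-ops
c10: I3→R2
c12: I2 finished on FPADD
c13: I2→R1
c14: issue I4 (FPADD)
c15: I4 read-ops
c18: I4 finished on FPADD
c19: I4→R2
c20: issue I5 (FPADD)
c21: I5 read-ops | issue I6 (ALU)
c22: I6 read-ops
c23: I6 finished on ALU
c24: I5 finished on FPADD | I6→R4
c25: I5→R1 | issue I7 (ALU)
c26: I7 read-ops | issue I8 (FPMUL)
c27: I7 finished on ALU | I8 read-ops
c28: I7→R3
c32: I8 finished on FPMUL
c33: I8→R0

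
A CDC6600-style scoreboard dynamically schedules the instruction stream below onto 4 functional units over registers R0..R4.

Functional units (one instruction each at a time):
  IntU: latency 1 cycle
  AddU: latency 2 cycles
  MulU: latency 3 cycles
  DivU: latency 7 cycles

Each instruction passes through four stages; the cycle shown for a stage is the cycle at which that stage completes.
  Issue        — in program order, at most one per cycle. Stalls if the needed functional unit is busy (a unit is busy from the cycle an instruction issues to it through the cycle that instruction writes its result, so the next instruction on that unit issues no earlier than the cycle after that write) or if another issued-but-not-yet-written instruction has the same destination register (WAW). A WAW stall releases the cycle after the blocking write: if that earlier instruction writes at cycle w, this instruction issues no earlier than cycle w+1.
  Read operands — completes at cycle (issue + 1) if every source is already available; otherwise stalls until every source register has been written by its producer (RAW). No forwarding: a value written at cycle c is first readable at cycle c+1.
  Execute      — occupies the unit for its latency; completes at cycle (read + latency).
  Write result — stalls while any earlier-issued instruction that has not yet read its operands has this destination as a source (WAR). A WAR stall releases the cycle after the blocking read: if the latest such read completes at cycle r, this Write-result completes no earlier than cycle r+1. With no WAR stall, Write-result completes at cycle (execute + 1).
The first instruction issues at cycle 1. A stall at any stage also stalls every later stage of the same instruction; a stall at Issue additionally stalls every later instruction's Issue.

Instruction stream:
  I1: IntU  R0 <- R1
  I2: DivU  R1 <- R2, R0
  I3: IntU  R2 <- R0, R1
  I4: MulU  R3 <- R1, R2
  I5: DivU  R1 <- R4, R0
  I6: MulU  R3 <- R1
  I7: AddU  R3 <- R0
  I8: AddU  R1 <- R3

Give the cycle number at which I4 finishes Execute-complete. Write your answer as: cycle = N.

1) issue 1, read 2, done 3, write 4
2) issue 2, read 5, done 12, write 13  <RAW R0: wait I1 write@4>
3) issue 5, read 14, done 15, write 16  <struct: IntU busy until I1 writes@4 / RAW R1: wait I2 write@13>
4) issue 6, read 17, done 20, write 21  <RAW R2: wait I3 write@16>
5) issue 14, read 15, done 22, write 23  <struct: DivU busy until I2 writes@13>
6) issue 22, read 24, done 27, write 28  <struct: MulU busy until I4 writes@21 / RAW R1: wait I5 write@23>
7) issue 29, read 30, done 32, write 33  <WAW R3: wait I6 write@28>
8) issue 34, read 35, done 37, write 38  <struct: AddU busy until I7 writes@33>

cycle = 20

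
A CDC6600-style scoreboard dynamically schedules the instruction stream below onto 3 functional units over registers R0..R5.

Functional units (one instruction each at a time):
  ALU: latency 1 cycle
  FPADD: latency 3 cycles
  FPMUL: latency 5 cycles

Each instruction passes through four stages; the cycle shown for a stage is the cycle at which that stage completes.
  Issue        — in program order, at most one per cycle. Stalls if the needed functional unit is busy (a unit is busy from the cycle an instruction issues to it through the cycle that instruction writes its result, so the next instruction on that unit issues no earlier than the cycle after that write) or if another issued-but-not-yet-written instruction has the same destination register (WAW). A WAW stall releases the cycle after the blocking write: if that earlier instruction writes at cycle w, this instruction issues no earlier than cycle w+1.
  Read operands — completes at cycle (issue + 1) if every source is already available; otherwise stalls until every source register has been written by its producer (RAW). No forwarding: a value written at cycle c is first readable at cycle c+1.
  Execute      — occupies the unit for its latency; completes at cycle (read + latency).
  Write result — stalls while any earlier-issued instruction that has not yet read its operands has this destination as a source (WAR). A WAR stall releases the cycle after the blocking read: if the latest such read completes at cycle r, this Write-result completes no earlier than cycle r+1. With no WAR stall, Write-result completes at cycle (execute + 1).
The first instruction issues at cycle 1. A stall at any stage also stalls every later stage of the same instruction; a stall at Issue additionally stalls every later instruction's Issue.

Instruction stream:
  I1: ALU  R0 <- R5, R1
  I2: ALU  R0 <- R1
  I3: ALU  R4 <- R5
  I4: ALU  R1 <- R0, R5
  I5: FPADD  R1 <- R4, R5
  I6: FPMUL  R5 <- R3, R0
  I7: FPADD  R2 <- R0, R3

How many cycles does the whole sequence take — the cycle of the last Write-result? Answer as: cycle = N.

cycle = 28

cycle 1: issue I1 (ALU)
cycle 2: I1 read-ops
cycle 3: I1 finished on ALU
cycle 4: I1→R0
cycle 5: issue I2 (ALU)
cycle 6: I2 read-ops
cycle 7: I2 finished on ALU
cycle 8: I2→R0
cycle 9: issue I3 (ALU)
cycle 10: I3 read-ops
cycle 11: I3 finished on ALU
cycle 12: I3→R4
cycle 13: issue I4 (ALU)
cycle 14: I4 read-ops
cycle 15: I4 finished on ALU
cycle 16: I4→R1
cycle 17: issue I5 (FPADD)
cycle 18: I5 read-ops; issue I6 (FPMUL)
cycle 19: I6 read-ops
cycle 21: I5 finished on FPADD
cycle 22: I5→R1
cycle 23: issue I7 (FPADD)
cycle 24: I6 finished on FPMUL; I7 read-ops
cycle 25: I6→R5
cycle 27: I7 finished on FPADD
cycle 28: I7→R2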